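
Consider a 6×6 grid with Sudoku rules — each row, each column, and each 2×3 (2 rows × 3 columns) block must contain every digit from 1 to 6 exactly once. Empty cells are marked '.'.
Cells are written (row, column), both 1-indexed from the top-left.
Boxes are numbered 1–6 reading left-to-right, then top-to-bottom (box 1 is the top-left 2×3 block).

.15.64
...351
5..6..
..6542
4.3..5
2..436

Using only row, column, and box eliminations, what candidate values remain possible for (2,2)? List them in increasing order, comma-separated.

Row 2 already contains {1, 3, 5}.
Column 2 already contains {1}.
Its 2×3 block (box 1) already contains {1, 5}.
Removing those from 1–6 leaves {2, 4, 6} as the candidates for (2,2).

2,4,6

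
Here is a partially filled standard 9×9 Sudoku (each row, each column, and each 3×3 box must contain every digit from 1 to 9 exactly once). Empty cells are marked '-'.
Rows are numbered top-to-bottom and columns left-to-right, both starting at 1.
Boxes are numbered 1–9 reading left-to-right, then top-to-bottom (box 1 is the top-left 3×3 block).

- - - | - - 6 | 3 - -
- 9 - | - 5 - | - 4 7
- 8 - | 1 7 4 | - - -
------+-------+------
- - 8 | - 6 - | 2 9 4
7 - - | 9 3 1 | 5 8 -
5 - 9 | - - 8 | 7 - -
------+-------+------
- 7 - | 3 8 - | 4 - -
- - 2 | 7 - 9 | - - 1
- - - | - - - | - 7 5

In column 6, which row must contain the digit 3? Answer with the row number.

Consider where 3 can go in column 6.
r4c6 is out (box 5 already has a 3).
r7c6 is out (row 7 already has a 3).
r9c6 is out (box 8 already has a 3).
So the only cell in column 6 that can hold 3 is r2c6.
That is row 2.

2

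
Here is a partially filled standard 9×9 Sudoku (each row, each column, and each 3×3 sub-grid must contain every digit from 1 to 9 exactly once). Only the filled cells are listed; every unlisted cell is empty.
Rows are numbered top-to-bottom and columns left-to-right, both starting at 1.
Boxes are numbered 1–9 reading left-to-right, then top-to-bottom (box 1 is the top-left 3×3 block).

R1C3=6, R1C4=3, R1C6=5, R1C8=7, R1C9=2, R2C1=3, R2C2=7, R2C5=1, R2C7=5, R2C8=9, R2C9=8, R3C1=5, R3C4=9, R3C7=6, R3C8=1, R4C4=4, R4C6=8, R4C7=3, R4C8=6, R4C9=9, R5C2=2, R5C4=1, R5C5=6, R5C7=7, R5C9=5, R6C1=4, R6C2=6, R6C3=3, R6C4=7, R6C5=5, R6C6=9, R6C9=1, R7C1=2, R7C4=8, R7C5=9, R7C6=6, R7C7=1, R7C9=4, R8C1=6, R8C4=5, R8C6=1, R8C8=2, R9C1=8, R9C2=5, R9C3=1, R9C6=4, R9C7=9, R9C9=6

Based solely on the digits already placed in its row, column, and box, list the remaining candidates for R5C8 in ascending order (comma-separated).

Row 5 already contains {1, 2, 5, 6, 7}.
Column 8 already contains {1, 2, 6, 7, 9}.
Its 3×3 block (box 6) already contains {1, 3, 5, 6, 7, 9}.
Removing those from 1–9 leaves {4, 8} as the candidates for R5C8.

4,8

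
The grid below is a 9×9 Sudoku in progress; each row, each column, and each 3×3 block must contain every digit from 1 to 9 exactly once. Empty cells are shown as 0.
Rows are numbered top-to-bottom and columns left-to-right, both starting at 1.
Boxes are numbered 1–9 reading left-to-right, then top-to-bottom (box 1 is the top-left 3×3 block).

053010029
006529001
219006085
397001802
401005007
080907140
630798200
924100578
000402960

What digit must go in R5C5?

Cell R5C5 itself could take any of {3, 6, 8} by direct elimination.
Consider where 8 can go in column 5.
R3C5 is out (row 3 already has a 8).
R4C5 is out (row 4 already has a 8).
R6C5 is out (row 6 already has a 8).
R8C5 is out (row 8 already has a 8).
R9C5 is out (box 8 already has a 8).
So the only cell in column 5 that can hold 8 is R5C5.
Therefore R5C5 = 8.

8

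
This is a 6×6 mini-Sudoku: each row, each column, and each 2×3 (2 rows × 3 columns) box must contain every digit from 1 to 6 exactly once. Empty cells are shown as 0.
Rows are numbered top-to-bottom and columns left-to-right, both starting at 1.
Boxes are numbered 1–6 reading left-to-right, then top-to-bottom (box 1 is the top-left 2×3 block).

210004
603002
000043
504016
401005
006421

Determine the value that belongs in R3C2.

Cell R3C2 itself could take any of {2, 6} by direct elimination.
Consider where 6 can go in row 3.
R3C1 is out (column 1 already has a 6).
R3C3 is out (column 3 already has a 6).
R3C4 is out (box 4 already has a 6).
So the only cell in row 3 that can hold 6 is R3C2.
Therefore R3C2 = 6.

6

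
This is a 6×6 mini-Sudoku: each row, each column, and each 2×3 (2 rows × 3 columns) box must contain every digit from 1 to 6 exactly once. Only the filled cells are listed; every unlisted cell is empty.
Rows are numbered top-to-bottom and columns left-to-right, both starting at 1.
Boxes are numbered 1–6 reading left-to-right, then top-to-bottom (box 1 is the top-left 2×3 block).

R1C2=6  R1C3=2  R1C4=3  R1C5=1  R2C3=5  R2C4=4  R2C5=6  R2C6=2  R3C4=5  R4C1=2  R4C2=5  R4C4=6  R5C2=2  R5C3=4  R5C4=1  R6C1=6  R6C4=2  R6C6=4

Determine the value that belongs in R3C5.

Cell R3C5 itself could take any of {2, 3, 4} by direct elimination.
Consider where 2 can go in row 3.
R3C1 is out (column 1 already has a 2).
R3C2 is out (column 2 already has a 2).
R3C3 is out (column 3 already has a 2).
R3C6 is out (column 6 already has a 2).
So the only cell in row 3 that can hold 2 is R3C5.
Therefore R3C5 = 2.

2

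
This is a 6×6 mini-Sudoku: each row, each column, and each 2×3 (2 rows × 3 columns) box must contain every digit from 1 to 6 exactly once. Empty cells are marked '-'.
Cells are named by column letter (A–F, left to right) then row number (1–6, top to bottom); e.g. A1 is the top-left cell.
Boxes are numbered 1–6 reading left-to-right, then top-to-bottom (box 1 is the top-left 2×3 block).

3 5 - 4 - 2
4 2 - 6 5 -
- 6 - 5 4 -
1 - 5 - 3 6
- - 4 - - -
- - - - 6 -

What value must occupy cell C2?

Row 2 already contains {2, 4, 5, 6}.
Column C already contains {4, 5}.
Its 2×3 block (box 1) already contains {2, 3, 4, 5}.
The only value from 1–6 not eliminated is 1, so C2 = 1.

1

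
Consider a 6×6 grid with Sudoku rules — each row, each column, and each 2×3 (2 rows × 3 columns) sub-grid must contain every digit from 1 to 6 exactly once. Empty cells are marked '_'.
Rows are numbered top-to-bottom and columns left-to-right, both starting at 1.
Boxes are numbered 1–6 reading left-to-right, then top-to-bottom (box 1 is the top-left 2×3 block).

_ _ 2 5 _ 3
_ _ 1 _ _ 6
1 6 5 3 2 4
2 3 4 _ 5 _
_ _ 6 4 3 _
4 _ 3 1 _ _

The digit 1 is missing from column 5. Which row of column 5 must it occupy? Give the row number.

1

Consider where 1 can go in column 5.
r2c5 is out (row 2 already has a 1).
r6c5 is out (row 6 already has a 1).
So the only cell in column 5 that can hold 1 is r1c5.
That is row 1.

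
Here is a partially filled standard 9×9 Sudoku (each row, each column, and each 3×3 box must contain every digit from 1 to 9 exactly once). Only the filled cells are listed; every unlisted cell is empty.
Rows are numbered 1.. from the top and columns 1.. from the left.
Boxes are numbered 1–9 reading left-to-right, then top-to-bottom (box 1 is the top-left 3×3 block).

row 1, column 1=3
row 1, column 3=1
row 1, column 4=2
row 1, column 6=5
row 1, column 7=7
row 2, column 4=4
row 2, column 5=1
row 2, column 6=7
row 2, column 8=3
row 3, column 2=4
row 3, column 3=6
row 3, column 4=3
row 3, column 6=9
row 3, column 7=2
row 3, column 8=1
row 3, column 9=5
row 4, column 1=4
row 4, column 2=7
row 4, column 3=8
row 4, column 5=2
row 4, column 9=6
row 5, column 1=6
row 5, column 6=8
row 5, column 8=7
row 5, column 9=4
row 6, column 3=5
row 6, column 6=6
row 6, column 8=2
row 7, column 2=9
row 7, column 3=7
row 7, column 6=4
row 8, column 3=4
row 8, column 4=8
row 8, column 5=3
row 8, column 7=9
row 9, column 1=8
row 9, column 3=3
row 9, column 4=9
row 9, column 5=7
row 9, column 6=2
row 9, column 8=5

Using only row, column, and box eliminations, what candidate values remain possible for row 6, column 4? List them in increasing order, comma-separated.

Row 6 already contains {2, 5, 6}.
Column 4 already contains {2, 3, 4, 8, 9}.
Its 3×3 block (box 5) already contains {2, 6, 8}.
Removing those from 1–9 leaves {1, 7} as the candidates for row 6, column 4.

1,7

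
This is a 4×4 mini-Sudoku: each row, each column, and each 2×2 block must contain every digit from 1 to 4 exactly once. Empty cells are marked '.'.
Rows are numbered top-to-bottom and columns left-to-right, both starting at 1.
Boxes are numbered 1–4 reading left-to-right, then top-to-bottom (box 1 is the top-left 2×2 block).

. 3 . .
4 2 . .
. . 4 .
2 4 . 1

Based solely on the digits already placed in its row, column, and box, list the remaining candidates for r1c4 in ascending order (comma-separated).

Row 1 already contains {3}.
Column 4 already contains {1}.
Its 2×2 block (box 2) already contains {}.
Removing those from 1–4 leaves {2, 4} as the candidates for r1c4.

2,4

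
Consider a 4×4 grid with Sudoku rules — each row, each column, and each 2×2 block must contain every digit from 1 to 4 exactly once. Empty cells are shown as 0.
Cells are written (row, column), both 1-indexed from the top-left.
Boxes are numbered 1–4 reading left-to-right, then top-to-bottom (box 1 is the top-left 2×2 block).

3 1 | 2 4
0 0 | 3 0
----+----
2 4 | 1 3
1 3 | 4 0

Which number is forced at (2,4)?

1

Row 2 already contains {3}.
Column 4 already contains {3, 4}.
Its 2×2 block (box 2) already contains {2, 3, 4}.
The only value from 1–4 not eliminated is 1, so (2,4) = 1.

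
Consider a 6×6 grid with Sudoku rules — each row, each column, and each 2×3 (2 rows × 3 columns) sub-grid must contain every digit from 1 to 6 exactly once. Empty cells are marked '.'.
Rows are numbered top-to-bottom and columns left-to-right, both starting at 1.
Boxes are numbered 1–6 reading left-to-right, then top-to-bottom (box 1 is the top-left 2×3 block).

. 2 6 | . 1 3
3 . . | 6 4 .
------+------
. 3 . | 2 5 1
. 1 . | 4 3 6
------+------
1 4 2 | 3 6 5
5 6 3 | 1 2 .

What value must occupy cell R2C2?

5

Row 2 already contains {3, 4, 6}.
Column 2 already contains {1, 2, 3, 4, 6}.
Its 2×3 block (box 1) already contains {2, 3, 6}.
The only value from 1–6 not eliminated is 5, so R2C2 = 5.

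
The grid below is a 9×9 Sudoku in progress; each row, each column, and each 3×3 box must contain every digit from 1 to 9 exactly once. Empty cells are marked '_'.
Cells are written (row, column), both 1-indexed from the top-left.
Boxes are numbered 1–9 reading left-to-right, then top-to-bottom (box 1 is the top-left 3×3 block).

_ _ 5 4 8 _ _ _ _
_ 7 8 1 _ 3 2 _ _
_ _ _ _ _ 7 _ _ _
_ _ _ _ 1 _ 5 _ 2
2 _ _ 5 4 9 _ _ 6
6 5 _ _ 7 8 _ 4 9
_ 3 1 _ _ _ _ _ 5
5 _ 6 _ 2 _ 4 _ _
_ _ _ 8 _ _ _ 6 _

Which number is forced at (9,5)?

Cell (9,5) itself could take any of {3, 5, 9} by direct elimination.
Consider where 3 can go in column 5.
(2,5) is out (row 2 already has a 3).
(3,5) is out (box 2 already has a 3).
(7,5) is out (row 7 already has a 3).
So the only cell in column 5 that can hold 3 is (9,5).
Therefore (9,5) = 3.

3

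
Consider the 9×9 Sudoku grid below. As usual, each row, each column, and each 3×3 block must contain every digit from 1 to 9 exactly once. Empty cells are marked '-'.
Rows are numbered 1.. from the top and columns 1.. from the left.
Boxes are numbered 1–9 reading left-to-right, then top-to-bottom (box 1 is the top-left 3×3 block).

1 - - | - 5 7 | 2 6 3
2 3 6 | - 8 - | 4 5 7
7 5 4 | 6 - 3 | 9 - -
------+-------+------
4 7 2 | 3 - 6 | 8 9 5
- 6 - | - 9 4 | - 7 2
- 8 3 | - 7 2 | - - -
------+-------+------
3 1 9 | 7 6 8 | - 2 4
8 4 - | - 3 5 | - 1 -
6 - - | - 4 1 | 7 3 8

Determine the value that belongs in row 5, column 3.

1

Cell row 5, column 3 itself could take any of {1, 5} by direct elimination.
Consider where 1 can go in column 3.
row 1, column 3 is out (row 1 already has a 1).
row 8, column 3 is out (row 8 already has a 1).
row 9, column 3 is out (row 9 already has a 1).
So the only cell in column 3 that can hold 1 is row 5, column 3.
Therefore row 5, column 3 = 1.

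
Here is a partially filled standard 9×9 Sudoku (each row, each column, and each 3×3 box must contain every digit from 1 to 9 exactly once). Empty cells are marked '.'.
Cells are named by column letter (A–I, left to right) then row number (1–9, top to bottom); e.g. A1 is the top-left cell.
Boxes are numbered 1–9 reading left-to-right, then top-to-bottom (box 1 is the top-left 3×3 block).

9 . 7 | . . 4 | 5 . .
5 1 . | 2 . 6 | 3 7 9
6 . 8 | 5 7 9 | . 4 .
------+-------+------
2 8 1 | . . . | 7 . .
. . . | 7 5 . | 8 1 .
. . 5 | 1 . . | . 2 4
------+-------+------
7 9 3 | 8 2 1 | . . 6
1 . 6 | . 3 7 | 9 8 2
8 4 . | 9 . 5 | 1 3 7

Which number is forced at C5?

Cell C5 itself could take any of {4, 9} by direct elimination.
Consider where 9 can go in box 4.
A5 is out (column A already has a 9).
B5 is out (column B already has a 9).
A6 is out (column A already has a 9).
B6 is out (column B already has a 9).
So the only cell in box 4 that can hold 9 is C5.
Therefore C5 = 9.

9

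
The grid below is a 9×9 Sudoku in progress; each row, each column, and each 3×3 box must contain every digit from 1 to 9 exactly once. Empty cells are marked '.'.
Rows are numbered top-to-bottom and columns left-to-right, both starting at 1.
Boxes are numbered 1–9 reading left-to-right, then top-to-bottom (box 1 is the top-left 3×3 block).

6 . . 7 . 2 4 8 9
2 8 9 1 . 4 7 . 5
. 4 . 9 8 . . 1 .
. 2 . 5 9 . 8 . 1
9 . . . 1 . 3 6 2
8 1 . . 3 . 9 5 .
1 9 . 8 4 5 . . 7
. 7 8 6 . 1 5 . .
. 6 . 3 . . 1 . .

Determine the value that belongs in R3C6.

3

Cell R3C6 itself could take any of {3, 6} by direct elimination.
Consider where 3 can go in box 2.
R1C5 is out (column 5 already has a 3).
R2C5 is out (column 5 already has a 3).
So the only cell in box 2 that can hold 3 is R3C6.
Therefore R3C6 = 3.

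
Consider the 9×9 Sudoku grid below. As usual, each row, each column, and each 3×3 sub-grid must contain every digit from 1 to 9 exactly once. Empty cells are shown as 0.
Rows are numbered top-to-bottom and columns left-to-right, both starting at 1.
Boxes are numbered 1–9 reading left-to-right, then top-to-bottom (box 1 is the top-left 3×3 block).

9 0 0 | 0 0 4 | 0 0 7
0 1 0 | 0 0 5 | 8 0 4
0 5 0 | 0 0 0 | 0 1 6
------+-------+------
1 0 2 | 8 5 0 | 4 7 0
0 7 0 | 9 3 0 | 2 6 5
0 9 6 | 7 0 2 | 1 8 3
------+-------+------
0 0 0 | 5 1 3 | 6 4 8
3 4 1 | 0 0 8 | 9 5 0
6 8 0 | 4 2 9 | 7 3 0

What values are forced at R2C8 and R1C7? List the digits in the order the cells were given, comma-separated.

For R2C8:
  Consider where 9 can go in column 8.
  R1C8 is out (row 1 already has a 9).
  So the only cell in column 8 that can hold 9 is R2C8.
  So R2C8 = 9.
For R1C7:
  Consider where 5 can go in box 3.
  R1C8 is out (column 8 already has a 5).
  R2C8 is out (row 2 already has a 5).
  R3C7 is out (row 3 already has a 5).
  So the only cell in box 3 that can hold 5 is R1C7.
  So R1C7 = 5.

9,5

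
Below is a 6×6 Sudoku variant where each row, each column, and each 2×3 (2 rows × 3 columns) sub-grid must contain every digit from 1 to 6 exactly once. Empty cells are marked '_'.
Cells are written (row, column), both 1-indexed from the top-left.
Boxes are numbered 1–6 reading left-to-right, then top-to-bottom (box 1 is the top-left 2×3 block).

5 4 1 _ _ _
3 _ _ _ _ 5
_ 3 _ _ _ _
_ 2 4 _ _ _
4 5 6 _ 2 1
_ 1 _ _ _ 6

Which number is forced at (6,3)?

3

Cell (6,3) itself could take any of {2, 3} by direct elimination.
Consider where 3 can go in box 5.
(6,1) is out (column 1 already has a 3).
So the only cell in box 5 that can hold 3 is (6,3).
Therefore (6,3) = 3.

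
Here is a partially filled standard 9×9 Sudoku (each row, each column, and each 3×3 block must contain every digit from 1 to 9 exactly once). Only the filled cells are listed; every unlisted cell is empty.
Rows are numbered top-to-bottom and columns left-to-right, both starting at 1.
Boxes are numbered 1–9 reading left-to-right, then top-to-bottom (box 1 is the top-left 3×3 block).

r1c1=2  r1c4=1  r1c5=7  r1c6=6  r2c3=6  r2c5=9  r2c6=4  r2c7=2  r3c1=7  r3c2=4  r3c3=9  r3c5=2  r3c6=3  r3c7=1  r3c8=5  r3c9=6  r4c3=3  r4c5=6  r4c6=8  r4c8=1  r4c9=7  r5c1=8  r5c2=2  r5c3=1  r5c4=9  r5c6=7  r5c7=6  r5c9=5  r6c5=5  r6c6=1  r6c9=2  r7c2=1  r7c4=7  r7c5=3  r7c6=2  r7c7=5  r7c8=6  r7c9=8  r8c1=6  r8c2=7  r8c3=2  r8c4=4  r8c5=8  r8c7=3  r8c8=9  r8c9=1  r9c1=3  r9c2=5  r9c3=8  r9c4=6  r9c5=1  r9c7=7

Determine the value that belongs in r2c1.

Cell r2c1 itself could take any of {1, 5} by direct elimination.
Consider where 1 can go in column 1.
r4c1 is out (row 4 already has a 1).
r6c1 is out (row 6 already has a 1).
r7c1 is out (row 7 already has a 1).
So the only cell in column 1 that can hold 1 is r2c1.
Therefore r2c1 = 1.

1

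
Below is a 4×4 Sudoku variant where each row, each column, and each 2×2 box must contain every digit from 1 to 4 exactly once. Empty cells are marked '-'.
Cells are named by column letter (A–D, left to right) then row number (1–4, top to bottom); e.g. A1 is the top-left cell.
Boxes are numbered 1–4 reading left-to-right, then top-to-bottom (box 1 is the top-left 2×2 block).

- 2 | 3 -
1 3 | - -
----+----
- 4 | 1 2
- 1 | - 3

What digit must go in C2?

2

Cell C2 itself could take any of {2, 4} by direct elimination.
Consider where 2 can go in column C.
C4 is out (box 4 already has a 2).
So the only cell in column C that can hold 2 is C2.
Therefore C2 = 2.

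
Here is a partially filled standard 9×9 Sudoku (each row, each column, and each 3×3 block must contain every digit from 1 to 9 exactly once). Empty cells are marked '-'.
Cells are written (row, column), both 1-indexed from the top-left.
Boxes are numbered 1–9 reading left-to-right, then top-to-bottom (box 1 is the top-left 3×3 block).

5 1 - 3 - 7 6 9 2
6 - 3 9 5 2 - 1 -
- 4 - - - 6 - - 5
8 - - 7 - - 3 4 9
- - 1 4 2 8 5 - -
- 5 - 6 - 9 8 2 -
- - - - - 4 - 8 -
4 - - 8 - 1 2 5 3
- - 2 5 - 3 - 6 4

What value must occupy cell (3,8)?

3

Cell (3,8) itself could take any of {3, 7} by direct elimination.
Consider where 3 can go in column 8.
(5,8) is out (box 6 already has a 3).
So the only cell in column 8 that can hold 3 is (3,8).
Therefore (3,8) = 3.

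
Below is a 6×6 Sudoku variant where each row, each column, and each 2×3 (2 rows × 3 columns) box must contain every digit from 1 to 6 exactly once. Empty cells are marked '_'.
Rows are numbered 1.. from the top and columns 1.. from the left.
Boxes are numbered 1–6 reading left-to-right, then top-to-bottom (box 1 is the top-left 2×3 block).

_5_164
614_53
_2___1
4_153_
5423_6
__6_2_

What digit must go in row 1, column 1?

2

Cell row 1, column 1 itself could take any of {2, 3} by direct elimination.
Consider where 2 can go in row 1.
row 1, column 3 is out (column 3 already has a 2).
So the only cell in row 1 that can hold 2 is row 1, column 1.
Therefore row 1, column 1 = 2.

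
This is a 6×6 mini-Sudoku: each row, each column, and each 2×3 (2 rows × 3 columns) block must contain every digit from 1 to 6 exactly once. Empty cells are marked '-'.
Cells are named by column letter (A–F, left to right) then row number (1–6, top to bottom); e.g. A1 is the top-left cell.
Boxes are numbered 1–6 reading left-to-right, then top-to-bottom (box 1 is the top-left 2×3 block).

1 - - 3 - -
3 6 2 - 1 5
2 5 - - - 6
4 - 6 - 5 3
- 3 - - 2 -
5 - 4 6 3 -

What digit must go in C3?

3

Cell C3 itself could take any of {1, 3} by direct elimination.
Consider where 3 can go in row 3.
D3 is out (column D already has a 3).
E3 is out (column E already has a 3).
So the only cell in row 3 that can hold 3 is C3.
Therefore C3 = 3.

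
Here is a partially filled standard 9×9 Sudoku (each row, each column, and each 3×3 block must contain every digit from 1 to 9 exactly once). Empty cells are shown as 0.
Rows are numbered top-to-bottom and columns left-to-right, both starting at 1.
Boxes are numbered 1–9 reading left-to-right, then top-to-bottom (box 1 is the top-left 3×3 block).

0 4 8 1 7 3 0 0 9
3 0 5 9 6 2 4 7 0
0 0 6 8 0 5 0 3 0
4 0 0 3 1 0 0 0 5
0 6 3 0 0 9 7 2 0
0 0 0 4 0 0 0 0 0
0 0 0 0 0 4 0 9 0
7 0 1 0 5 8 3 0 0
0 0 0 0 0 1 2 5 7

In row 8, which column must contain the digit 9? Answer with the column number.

2

Consider where 9 can go in row 8.
R8C4 is out (column 4 already has a 9).
R8C8 is out (column 8 already has a 9).
R8C9 is out (column 9 already has a 9).
So the only cell in row 8 that can hold 9 is R8C2.
That is column 2.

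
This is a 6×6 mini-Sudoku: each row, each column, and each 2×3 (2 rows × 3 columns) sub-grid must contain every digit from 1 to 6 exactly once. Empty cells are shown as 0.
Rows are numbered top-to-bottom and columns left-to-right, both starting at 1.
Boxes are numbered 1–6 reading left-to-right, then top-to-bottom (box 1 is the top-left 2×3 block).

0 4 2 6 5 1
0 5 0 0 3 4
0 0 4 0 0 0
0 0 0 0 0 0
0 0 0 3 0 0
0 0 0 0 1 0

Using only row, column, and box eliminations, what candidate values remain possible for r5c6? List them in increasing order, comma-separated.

Row 5 already contains {3}.
Column 6 already contains {1, 4}.
Its 2×3 block (box 6) already contains {1, 3}.
Removing those from 1–6 leaves {2, 5, 6} as the candidates for r5c6.

2,5,6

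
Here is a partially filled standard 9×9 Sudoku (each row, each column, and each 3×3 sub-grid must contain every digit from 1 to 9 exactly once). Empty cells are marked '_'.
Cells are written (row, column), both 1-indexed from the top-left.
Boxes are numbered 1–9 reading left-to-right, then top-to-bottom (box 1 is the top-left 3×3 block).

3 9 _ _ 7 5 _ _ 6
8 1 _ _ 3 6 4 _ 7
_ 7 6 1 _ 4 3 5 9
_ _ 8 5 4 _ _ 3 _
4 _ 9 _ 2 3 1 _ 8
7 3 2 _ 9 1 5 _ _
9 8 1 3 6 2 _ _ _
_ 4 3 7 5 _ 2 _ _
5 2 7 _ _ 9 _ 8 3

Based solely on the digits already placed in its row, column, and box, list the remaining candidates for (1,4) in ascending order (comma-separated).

2,8

Row 1 already contains {3, 5, 6, 7, 9}.
Column 4 already contains {1, 3, 5, 7}.
Its 3×3 block (box 2) already contains {1, 3, 4, 5, 6, 7}.
Removing those from 1–9 leaves {2, 8} as the candidates for (1,4).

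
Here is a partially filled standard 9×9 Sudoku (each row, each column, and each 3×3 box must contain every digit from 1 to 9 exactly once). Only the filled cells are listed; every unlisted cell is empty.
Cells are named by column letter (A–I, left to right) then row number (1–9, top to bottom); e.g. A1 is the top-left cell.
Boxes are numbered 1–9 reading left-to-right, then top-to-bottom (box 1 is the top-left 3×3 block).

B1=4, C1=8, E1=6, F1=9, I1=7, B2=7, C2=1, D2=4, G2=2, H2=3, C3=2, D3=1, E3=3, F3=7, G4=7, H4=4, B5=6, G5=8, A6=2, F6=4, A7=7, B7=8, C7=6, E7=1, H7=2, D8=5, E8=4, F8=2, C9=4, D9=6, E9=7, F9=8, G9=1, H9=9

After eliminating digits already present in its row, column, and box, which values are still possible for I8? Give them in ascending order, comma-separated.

Row 8 already contains {2, 4, 5}.
Column I already contains {7}.
Its 3×3 block (box 9) already contains {1, 2, 9}.
Removing those from 1–9 leaves {3, 6, 8} as the candidates for I8.

3,6,8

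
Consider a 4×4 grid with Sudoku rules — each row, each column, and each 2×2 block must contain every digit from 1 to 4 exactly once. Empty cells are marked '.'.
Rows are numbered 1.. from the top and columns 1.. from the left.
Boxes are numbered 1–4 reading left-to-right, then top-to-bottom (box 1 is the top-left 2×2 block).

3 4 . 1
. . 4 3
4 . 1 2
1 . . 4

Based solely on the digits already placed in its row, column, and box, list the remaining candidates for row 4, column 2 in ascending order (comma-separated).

Row 4 already contains {1, 4}.
Column 2 already contains {4}.
Its 2×2 block (box 3) already contains {1, 4}.
Removing those from 1–4 leaves {2, 3} as the candidates for row 4, column 2.

2,3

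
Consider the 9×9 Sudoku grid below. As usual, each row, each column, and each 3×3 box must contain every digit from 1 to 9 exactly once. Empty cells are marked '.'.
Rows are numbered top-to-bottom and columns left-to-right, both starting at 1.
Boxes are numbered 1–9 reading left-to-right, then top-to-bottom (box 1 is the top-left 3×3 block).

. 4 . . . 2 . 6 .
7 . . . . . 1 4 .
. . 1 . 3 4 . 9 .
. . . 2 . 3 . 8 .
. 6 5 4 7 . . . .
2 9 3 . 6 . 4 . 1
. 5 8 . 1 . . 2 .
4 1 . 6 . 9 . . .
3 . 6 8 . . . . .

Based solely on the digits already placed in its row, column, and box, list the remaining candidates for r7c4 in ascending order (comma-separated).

Row 7 already contains {1, 2, 5, 8}.
Column 4 already contains {2, 4, 6, 8}.
Its 3×3 block (box 8) already contains {1, 6, 8, 9}.
Removing those from 1–9 leaves {3, 7} as the candidates for r7c4.

3,7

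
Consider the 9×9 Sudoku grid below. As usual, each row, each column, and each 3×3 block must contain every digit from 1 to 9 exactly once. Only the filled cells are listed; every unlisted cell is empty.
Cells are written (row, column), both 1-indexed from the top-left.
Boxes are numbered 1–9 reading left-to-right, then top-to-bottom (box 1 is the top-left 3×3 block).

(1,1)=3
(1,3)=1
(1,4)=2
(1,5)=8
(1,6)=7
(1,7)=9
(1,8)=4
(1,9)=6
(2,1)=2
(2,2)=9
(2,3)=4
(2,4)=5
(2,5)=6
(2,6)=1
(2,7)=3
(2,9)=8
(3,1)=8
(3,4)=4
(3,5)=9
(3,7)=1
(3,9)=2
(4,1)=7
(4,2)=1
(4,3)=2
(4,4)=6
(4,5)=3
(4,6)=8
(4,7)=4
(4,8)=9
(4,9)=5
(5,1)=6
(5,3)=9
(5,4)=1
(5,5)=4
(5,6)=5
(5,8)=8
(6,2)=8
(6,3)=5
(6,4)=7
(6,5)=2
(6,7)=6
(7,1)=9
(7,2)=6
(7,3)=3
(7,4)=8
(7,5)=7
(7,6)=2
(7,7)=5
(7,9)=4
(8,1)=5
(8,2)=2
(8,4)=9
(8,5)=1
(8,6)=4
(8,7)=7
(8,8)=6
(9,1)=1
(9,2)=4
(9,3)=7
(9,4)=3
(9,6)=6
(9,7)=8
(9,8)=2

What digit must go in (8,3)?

Row 8 already contains {1, 2, 4, 5, 6, 7, 9}.
Column 3 already contains {1, 2, 3, 4, 5, 7, 9}.
Its 3×3 block (box 7) already contains {1, 2, 3, 4, 5, 6, 7, 9}.
The only value from 1–9 not eliminated is 8, so (8,3) = 8.

8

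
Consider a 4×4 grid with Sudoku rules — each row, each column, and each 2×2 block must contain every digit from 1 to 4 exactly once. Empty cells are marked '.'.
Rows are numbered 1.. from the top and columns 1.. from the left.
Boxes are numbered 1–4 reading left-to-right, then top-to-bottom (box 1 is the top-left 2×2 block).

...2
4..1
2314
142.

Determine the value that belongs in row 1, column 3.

Cell row 1, column 3 itself could take any of {3, 4} by direct elimination.
Consider where 4 can go in box 2.
row 2, column 3 is out (row 2 already has a 4).
So the only cell in box 2 that can hold 4 is row 1, column 3.
Therefore row 1, column 3 = 4.

4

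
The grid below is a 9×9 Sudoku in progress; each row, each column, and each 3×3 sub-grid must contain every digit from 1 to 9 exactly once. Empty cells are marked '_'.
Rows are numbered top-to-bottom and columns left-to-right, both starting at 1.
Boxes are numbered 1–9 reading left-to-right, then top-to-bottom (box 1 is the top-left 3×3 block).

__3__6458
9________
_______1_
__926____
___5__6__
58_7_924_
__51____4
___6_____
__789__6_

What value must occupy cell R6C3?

Cell R6C3 itself could take any of {1, 6} by direct elimination.
Consider where 6 can go in box 4.
R4C1 is out (row 4 already has a 6).
R4C2 is out (row 4 already has a 6).
R5C1 is out (row 5 already has a 6).
R5C2 is out (row 5 already has a 6).
R5C3 is out (row 5 already has a 6).
So the only cell in box 4 that can hold 6 is R6C3.
Therefore R6C3 = 6.

6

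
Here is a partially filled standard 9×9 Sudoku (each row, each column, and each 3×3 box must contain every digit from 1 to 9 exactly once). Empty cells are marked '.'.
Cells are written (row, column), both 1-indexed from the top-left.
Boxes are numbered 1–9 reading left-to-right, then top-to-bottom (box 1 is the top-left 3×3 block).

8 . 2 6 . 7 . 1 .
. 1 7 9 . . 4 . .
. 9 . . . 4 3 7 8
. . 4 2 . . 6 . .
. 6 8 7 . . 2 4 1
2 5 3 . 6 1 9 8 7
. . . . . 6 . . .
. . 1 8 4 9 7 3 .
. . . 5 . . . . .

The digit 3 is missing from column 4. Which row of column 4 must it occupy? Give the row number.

7

Consider where 3 can go in column 4.
(3,4) is out (row 3 already has a 3).
(6,4) is out (row 6 already has a 3).
So the only cell in column 4 that can hold 3 is (7,4).
That is row 7.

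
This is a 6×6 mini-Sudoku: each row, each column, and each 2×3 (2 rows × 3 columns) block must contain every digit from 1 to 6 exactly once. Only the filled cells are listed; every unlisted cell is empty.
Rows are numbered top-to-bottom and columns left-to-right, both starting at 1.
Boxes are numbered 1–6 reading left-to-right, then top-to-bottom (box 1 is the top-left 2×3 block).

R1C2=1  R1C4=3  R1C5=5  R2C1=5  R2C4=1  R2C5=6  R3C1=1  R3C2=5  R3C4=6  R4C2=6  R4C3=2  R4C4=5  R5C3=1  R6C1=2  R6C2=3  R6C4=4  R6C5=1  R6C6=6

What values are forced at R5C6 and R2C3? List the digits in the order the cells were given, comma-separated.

For R5C6:
  Consider where 5 can go in column 6.
  R1C6 is out (row 1 already has a 5).
  R2C6 is out (row 2 already has a 5).
  R3C6 is out (row 3 already has a 5).
  R4C6 is out (row 4 already has a 5).
  So the only cell in column 6 that can hold 5 is R5C6.
  So R5C6 = 5.
For R2C3:
  Consider where 3 can go in box 1.
  R1C1 is out (row 1 already has a 3).
  R1C3 is out (row 1 already has a 3).
  R2C2 is out (column 2 already has a 3).
  So the only cell in box 1 that can hold 3 is R2C3.
  So R2C3 = 3.

5,3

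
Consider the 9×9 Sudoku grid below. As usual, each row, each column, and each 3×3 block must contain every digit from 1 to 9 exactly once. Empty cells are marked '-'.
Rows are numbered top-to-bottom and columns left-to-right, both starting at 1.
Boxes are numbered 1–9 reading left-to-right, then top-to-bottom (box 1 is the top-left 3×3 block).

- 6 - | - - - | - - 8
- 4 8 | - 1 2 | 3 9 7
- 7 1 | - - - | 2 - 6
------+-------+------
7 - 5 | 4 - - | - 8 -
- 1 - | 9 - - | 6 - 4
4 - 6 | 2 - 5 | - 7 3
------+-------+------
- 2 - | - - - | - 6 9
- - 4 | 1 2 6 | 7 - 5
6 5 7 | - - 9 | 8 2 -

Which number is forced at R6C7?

1

Cell R6C7 itself could take any of {1, 9} by direct elimination.
Consider where 1 can go in row 6.
R6C2 is out (column 2 already has a 1).
R6C5 is out (column 5 already has a 1).
So the only cell in row 6 that can hold 1 is R6C7.
Therefore R6C7 = 1.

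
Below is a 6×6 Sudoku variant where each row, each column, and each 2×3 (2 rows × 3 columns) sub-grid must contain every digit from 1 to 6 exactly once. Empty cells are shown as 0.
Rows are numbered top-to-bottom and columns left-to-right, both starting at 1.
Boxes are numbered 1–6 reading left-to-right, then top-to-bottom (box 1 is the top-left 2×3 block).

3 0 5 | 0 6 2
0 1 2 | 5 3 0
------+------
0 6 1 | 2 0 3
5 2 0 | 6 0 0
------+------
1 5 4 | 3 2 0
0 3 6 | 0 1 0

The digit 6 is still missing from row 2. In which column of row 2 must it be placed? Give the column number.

Consider where 6 can go in row 2.
R2C6 is out (box 2 already has a 6).
So the only cell in row 2 that can hold 6 is R2C1.
That is column 1.

1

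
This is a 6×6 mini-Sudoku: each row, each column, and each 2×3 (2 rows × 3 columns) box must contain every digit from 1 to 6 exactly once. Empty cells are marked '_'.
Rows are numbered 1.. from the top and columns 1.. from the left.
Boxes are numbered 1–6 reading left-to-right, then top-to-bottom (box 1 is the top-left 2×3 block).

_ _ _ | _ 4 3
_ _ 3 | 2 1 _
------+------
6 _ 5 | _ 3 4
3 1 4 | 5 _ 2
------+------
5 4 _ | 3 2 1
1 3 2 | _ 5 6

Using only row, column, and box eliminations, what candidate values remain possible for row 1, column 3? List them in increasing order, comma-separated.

1,6

Row 1 already contains {3, 4}.
Column 3 already contains {2, 3, 4, 5}.
Its 2×3 block (box 1) already contains {3}.
Removing those from 1–6 leaves {1, 6} as the candidates for row 1, column 3.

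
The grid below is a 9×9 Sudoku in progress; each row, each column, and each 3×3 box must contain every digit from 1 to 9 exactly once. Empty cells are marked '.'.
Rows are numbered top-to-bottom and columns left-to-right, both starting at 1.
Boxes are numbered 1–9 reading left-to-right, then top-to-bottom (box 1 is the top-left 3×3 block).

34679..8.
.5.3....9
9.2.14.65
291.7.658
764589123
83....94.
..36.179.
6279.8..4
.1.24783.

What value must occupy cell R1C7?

2

Row 1 already contains {3, 4, 6, 7, 8, 9}.
Column 7 already contains {1, 6, 7, 8, 9}.
Its 3×3 block (box 3) already contains {5, 6, 8, 9}.
The only value from 1–9 not eliminated is 2, so R1C7 = 2.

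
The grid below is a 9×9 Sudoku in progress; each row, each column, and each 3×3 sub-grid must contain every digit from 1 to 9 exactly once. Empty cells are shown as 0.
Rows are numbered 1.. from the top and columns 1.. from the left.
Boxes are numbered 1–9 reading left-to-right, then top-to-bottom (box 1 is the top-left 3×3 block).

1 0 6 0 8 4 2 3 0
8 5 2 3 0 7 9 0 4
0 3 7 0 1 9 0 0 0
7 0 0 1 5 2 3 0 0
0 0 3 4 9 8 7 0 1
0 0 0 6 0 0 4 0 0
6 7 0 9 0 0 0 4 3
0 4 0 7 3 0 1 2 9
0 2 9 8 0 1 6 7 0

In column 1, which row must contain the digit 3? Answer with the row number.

Consider where 3 can go in column 1.
row 3, column 1 is out (row 3 already has a 3).
row 5, column 1 is out (row 5 already has a 3).
row 6, column 1 is out (box 4 already has a 3).
row 8, column 1 is out (row 8 already has a 3).
So the only cell in column 1 that can hold 3 is row 9, column 1.
That is row 9.

9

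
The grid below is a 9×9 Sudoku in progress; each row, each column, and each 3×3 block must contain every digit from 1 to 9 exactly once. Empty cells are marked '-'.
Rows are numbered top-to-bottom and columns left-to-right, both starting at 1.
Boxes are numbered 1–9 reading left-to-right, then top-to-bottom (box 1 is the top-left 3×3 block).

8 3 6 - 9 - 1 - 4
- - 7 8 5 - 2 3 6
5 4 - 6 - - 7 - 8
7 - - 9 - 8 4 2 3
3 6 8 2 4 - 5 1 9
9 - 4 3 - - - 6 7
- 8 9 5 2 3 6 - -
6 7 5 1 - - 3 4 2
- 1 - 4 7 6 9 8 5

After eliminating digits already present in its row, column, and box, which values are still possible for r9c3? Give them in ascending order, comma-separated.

2,3

Row 9 already contains {1, 4, 5, 6, 7, 8, 9}.
Column 3 already contains {4, 5, 6, 7, 8, 9}.
Its 3×3 block (box 7) already contains {1, 5, 6, 7, 8, 9}.
Removing those from 1–9 leaves {2, 3} as the candidates for r9c3.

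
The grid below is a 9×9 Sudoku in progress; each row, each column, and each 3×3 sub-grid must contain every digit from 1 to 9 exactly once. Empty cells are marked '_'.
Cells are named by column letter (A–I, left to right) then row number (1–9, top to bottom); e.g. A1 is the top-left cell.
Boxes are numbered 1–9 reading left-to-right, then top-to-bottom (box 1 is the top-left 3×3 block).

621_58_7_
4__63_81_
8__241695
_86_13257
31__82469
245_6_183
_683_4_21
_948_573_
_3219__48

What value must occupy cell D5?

Cell D5 itself could take any of {5, 7} by direct elimination.
Consider where 5 can go in column D.
D1 is out (row 1 already has a 5).
D4 is out (row 4 already has a 5).
D6 is out (row 6 already has a 5).
So the only cell in column D that can hold 5 is D5.
Therefore D5 = 5.

5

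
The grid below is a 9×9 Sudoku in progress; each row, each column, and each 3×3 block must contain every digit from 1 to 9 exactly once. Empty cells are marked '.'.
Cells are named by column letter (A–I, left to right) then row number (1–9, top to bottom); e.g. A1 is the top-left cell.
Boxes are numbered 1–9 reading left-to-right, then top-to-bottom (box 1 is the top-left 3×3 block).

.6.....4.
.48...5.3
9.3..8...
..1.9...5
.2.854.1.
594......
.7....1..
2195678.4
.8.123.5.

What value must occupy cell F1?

Cell F1 itself could take any of {1, 2, 5, 9} by direct elimination.
Consider where 5 can go in box 2.
D1 is out (column D already has a 5). E1 is out (column E already has a 5). D2 is out (row 2 already has a 5). E2 is out (row 2 already has a 5). The remaining empty cells in box 2 are similarly blocked.
So the only cell in box 2 that can hold 5 is F1.
Therefore F1 = 5.

5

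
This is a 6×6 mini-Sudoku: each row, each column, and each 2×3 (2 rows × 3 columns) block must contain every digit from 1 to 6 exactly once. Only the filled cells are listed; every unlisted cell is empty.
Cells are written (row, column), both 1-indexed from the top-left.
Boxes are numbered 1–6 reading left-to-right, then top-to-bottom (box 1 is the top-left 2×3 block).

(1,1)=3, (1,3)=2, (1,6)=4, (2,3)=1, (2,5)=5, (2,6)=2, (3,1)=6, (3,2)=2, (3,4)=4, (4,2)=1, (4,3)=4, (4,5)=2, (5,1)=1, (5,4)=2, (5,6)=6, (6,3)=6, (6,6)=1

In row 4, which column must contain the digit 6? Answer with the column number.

4

Consider where 6 can go in row 4.
(4,1) is out (column 1 already has a 6).
(4,6) is out (column 6 already has a 6).
So the only cell in row 4 that can hold 6 is (4,4).
That is column 4.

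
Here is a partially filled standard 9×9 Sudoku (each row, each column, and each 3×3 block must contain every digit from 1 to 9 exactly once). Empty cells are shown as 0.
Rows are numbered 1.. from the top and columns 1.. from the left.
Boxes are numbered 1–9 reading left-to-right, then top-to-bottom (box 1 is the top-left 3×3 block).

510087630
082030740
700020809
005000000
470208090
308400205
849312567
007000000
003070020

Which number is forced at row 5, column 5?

5

Cell row 5, column 5 itself could take any of {5, 6} by direct elimination.
Consider where 5 can go in row 5.
row 5, column 3 is out (column 3 already has a 5).
row 5, column 7 is out (column 7 already has a 5).
row 5, column 9 is out (column 9 already has a 5).
So the only cell in row 5 that can hold 5 is row 5, column 5.
Therefore row 5, column 5 = 5.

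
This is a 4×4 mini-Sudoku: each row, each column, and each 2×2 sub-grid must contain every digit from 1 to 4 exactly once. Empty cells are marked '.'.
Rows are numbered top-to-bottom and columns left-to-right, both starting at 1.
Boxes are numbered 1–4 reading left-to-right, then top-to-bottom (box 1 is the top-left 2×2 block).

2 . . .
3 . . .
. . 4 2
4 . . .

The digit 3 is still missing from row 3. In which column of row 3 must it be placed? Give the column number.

Consider where 3 can go in row 3.
R3C1 is out (column 1 already has a 3).
So the only cell in row 3 that can hold 3 is R3C2.
That is column 2.

2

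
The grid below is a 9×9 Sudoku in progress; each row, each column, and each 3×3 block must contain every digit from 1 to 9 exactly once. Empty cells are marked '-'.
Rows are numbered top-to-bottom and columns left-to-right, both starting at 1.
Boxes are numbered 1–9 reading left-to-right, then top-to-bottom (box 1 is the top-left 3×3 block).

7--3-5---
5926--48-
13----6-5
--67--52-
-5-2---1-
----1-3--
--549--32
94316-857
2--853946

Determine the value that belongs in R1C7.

Cell R1C7 itself could take any of {1, 2} by direct elimination.
Consider where 2 can go in box 3.
R1C8 is out (column 8 already has a 2).
R1C9 is out (column 9 already has a 2).
R2C9 is out (row 2 already has a 2).
R3C8 is out (column 8 already has a 2).
So the only cell in box 3 that can hold 2 is R1C7.
Therefore R1C7 = 2.

2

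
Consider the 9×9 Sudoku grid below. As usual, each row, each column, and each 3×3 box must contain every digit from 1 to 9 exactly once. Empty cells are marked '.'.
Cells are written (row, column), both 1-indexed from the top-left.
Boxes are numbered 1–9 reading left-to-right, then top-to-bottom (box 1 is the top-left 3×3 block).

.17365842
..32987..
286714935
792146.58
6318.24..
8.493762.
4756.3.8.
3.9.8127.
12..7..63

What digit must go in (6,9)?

Row 6 already contains {2, 3, 4, 6, 7, 8, 9}.
Column 9 already contains {2, 3, 5, 8}.
Its 3×3 block (box 6) already contains {2, 4, 5, 6, 8}.
The only value from 1–9 not eliminated is 1, so (6,9) = 1.

1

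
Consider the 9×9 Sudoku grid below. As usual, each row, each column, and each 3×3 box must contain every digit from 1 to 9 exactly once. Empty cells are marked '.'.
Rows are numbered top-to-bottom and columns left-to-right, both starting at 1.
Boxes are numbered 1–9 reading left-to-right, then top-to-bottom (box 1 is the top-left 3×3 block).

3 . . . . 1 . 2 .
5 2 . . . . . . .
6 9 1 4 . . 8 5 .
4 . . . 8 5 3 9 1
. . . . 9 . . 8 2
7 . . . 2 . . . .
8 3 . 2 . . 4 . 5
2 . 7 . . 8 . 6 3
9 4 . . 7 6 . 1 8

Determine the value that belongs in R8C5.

Cell R8C5 itself could take any of {1, 4, 5} by direct elimination.
Consider where 4 can go in column 5.
R1C5 is out (box 2 already has a 4).
R2C5 is out (box 2 already has a 4).
R3C5 is out (row 3 already has a 4).
R7C5 is out (row 7 already has a 4).
So the only cell in column 5 that can hold 4 is R8C5.
Therefore R8C5 = 4.

4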